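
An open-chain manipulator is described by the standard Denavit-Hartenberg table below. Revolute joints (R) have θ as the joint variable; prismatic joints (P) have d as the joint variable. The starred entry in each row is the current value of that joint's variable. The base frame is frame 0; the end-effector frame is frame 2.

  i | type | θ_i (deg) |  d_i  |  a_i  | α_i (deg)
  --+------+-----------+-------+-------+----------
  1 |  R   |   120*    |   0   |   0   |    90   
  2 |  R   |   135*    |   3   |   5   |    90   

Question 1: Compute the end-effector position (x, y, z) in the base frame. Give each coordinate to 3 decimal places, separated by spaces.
after link 1: o_1 = (0.0000, 0.0000, 0.0000)
after link 2: o_2 = (4.3658, -1.5619, 3.5355)

4.366 -1.562 3.536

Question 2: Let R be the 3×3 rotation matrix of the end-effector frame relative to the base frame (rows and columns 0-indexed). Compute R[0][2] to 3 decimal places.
-0.354

End-effector z-axis (col 2 of R) = (-0.3536,0.6124,0.7071)
R[0][2] = -0.3536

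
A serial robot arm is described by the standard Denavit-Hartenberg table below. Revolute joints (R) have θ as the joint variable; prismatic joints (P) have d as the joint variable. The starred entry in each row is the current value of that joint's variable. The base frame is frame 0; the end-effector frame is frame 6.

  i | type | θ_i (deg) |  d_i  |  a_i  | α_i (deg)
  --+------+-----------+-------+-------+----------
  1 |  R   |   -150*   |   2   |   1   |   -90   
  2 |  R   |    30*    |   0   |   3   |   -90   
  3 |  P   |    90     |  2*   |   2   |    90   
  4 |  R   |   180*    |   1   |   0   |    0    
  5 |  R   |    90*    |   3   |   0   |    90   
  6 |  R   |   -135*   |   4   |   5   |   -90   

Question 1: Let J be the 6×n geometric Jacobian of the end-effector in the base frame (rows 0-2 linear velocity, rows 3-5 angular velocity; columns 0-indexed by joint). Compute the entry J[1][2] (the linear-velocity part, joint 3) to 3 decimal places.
prismatic axis z_2 = (0.4330,0.2500,-0.8660)
J_v[:, 2] = z_2; J_ω[:, 2] = (0,0,0)
entry J[1][2] = 0.2500

0.250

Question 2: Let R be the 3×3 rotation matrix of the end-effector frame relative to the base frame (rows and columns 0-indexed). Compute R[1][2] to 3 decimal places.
End-effector z-axis (col 2 of R) = (0.2241,0.1294,0.9659)
R[1][2] = 0.1294

0.129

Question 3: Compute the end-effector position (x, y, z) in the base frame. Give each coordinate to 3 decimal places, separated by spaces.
after link 1: o_1 = (-0.8660, -0.5000, 2.0000)
after link 2: o_2 = (-3.1160, -1.7990, 0.5000)
after link 3: o_3 = (-3.2500, 0.4330, -1.2321)
after link 4: o_4 = (-4.0000, -0.0000, -1.7321)
after link 5: o_5 = (-6.2500, -1.2990, -3.2321)
after link 6: o_6 = (-0.0674, -2.3483, -4.5261)

-0.067 -2.348 -4.526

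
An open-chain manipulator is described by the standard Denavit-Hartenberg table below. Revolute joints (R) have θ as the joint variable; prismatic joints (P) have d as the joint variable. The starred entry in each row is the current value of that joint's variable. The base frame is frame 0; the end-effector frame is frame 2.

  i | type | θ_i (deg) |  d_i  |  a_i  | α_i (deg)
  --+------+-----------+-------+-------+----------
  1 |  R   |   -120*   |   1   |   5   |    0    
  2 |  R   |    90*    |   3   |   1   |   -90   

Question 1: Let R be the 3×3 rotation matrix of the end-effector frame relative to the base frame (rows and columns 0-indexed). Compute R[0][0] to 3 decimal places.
End-effector x-axis (col 0 of R) = (0.8660,-0.5000,0.0000)
R[0][0] = 0.8660

0.866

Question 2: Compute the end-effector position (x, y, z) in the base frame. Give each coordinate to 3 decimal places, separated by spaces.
after link 1: o_1 = (-2.5000, -4.3301, 1.0000)
after link 2: o_2 = (-1.6340, -4.8301, 4.0000)

-1.634 -4.830 4.000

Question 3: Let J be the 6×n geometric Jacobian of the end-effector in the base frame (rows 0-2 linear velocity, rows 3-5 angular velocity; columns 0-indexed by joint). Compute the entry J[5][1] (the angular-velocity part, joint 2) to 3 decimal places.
axis z_1 = (0.0000,0.0000,1.0000); lever o_n−o_1 = (0.8660,-0.5000,3.0000)
cross product → J_v[:, 1] = (0.5000,0.8660,-0.0000)
J_ω[:, 1] = z_1
entry J[5][1] = 1.0000

1.000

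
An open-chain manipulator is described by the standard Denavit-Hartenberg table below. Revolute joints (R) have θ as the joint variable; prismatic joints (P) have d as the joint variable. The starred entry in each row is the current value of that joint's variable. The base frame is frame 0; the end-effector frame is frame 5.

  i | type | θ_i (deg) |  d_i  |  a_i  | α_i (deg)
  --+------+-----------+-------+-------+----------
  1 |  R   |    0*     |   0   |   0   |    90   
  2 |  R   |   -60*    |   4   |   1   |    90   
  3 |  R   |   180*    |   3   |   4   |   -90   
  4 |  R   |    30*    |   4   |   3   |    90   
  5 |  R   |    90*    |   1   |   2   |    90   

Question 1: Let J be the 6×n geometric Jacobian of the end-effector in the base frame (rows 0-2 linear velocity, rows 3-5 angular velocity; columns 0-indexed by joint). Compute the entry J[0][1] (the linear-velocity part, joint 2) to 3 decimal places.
-4.098

axis z_1 = (0.0000,-1.0000,0.0000); lever o_n−o_1 = (-5.0981,2.0000,4.0981)
cross product → J_v[:, 1] = (-4.0981,-0.0000,-5.0981)
J_ω[:, 1] = z_1
entry J[0][1] = -4.0981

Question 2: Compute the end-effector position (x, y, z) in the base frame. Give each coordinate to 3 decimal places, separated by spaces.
-5.098 2.000 4.098

after link 1: o_1 = (0.0000, 0.0000, 0.0000)
after link 2: o_2 = (0.5000, -4.0000, -0.8660)
after link 3: o_3 = (-4.0981, -4.0000, 1.0981)
after link 4: o_4 = (-4.0981, -0.0000, 4.0981)
after link 5: o_5 = (-5.0981, 2.0000, 4.0981)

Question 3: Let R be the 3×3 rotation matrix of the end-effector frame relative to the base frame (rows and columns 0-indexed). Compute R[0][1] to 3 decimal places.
-1.000

End-effector y-axis (col 1 of R) = (-1.0000,-0.0000,-0.0000)
R[0][1] = -1.0000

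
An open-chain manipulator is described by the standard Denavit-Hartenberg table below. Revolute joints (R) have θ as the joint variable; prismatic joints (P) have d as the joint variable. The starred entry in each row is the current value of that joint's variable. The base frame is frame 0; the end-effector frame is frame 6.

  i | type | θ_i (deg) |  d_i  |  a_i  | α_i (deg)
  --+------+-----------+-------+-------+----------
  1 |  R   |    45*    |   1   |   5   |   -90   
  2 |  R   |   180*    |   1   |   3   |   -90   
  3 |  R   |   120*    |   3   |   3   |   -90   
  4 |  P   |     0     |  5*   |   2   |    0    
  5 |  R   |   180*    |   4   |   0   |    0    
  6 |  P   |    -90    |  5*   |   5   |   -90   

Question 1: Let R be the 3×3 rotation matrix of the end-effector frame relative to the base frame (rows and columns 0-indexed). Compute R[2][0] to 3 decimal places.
End-effector x-axis (col 0 of R) = (0.0000,0.0000,-1.0000)
R[2][0] = -1.0000

-1.000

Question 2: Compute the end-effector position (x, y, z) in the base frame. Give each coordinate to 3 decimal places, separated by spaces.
after link 1: o_1 = (3.5355, 3.5355, 1.0000)
after link 2: o_2 = (0.7071, 2.1213, 1.0000)
after link 3: o_3 = (3.6049, 1.3449, 4.0000)
after link 4: o_4 = (6.8308, 5.6569, 4.0000)
after link 5: o_5 = (7.8661, 9.5206, 4.0000)
after link 6: o_6 = (9.1602, 14.3502, -1.0000)

9.160 14.350 -1.000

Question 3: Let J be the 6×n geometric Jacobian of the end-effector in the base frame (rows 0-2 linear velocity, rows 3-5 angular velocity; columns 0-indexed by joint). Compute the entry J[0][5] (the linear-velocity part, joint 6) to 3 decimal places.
0.259

prismatic axis z_5 = (0.2588,0.9659,0.0000)
J_v[:, 5] = z_5; J_ω[:, 5] = (0,0,0)
entry J[0][5] = 0.2588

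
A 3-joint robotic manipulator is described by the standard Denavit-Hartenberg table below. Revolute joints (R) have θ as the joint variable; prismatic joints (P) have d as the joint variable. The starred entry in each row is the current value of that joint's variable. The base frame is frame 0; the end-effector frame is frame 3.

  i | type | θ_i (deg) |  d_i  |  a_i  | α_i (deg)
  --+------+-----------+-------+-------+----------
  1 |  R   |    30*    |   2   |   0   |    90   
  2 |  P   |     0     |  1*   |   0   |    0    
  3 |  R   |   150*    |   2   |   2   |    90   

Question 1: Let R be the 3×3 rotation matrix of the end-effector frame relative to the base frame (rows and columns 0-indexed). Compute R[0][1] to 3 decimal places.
End-effector y-axis (col 1 of R) = (0.5000,-0.8660,0.0000)
R[0][1] = 0.5000

0.500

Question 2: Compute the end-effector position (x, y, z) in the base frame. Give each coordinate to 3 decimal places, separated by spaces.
after link 1: o_1 = (0.0000, 0.0000, 2.0000)
after link 2: o_2 = (0.5000, -0.8660, 2.0000)
after link 3: o_3 = (-0.0000, -3.4641, 3.0000)

-0.000 -3.464 3.000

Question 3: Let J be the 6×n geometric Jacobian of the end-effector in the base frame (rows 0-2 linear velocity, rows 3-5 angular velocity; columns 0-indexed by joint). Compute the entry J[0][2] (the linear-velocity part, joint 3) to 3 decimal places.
axis z_2 = (0.5000,-0.8660,0.0000); lever o_n−o_2 = (-0.5000,-2.5981,1.0000)
cross product → J_v[:, 2] = (-0.8660,-0.5000,-1.7321)
J_ω[:, 2] = z_2
entry J[0][2] = -0.8660

-0.866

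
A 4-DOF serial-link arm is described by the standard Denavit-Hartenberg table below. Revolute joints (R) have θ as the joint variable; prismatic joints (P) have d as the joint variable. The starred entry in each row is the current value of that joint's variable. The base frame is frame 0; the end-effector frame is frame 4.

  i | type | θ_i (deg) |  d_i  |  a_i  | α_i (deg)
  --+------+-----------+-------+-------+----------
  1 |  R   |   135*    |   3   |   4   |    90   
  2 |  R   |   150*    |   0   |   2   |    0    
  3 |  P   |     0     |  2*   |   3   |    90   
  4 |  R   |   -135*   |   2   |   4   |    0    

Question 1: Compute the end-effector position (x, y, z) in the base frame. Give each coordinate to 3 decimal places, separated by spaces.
-2.792 1.620 5.818

after link 1: o_1 = (-2.8284, 2.8284, 3.0000)
after link 2: o_2 = (-1.6037, 1.6037, 4.0000)
after link 3: o_3 = (1.6476, 1.1808, 5.5000)
after link 4: o_4 = (-2.7915, 1.6199, 5.8178)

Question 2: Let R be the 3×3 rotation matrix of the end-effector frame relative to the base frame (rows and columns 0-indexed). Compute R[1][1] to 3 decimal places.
-0.933

End-effector y-axis (col 1 of R) = (-0.0670,-0.9330,0.3536)
R[1][1] = -0.9330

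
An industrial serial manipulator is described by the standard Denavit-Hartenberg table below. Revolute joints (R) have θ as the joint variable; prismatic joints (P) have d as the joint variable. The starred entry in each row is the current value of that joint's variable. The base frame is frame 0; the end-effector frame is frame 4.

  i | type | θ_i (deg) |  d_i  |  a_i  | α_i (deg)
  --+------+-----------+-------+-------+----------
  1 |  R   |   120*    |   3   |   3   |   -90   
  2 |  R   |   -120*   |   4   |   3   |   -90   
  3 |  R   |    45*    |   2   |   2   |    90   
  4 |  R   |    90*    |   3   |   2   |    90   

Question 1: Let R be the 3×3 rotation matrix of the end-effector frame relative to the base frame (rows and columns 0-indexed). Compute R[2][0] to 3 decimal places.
End-effector x-axis (col 0 of R) = (-0.4330,0.7500,0.5000)
R[2][0] = 0.5000

0.500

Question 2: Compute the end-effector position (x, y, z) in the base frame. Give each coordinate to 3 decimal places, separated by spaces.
after link 1: o_1 = (-1.5000, 2.5981, 3.0000)
after link 2: o_2 = (-4.2141, -0.7010, 5.5981)
after link 3: o_3 = (-3.5018, 0.8938, 7.8228)
after link 4: o_4 = (-5.6746, 0.4146, 10.6599)

-5.675 0.415 10.660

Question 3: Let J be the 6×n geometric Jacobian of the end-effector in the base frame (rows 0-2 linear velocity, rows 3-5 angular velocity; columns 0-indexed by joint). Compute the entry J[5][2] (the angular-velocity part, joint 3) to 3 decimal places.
axis z_2 = (-0.4330,0.7500,0.5000); lever o_n−o_2 = (-1.4605,1.1155,5.0619)
cross product → J_v[:, 2] = (3.2386,1.4616,0.6124)
J_ω[:, 2] = z_2
entry J[5][2] = 0.5000

0.500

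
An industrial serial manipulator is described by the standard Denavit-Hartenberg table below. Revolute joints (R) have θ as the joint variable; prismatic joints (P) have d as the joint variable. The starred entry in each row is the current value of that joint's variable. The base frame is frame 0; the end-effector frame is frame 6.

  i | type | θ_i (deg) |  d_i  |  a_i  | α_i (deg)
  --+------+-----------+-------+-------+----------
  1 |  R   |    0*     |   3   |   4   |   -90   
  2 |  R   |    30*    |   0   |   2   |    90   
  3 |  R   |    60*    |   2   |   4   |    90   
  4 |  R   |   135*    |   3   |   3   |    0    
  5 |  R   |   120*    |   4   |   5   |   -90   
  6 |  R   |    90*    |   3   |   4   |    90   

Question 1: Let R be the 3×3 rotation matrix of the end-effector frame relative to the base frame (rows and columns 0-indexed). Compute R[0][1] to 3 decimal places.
0.289

End-effector y-axis (col 1 of R) = (0.2888,0.8365,-0.4656)
R[0][1] = 0.2888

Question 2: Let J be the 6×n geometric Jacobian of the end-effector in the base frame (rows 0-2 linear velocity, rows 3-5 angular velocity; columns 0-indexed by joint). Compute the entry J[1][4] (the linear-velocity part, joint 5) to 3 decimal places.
axis z_4 = (0.7500,-0.5000,-0.4330); lever o_n−o_4 = (-2.1086,1.3888,-5.2559)
cross product → J_v[:, 4] = (3.2293,4.8550,-0.0127)
J_ω[:, 4] = z_4
entry J[1][4] = 4.8550

4.855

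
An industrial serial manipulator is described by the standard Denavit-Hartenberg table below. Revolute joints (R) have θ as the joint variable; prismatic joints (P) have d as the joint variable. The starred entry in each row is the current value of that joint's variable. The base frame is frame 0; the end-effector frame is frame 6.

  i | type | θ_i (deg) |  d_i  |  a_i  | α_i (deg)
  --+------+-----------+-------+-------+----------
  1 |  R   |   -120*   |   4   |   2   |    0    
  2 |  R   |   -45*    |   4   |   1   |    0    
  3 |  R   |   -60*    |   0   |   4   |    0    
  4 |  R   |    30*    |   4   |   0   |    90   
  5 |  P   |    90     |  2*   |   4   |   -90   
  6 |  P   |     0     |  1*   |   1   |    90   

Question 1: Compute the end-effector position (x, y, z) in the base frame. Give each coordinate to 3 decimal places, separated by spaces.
-3.311 2.511 17.000

after link 1: o_1 = (-1.0000, -1.7321, 4.0000)
after link 2: o_2 = (-1.9659, -1.9909, 8.0000)
after link 3: o_3 = (-4.7944, 0.8376, 8.0000)
after link 4: o_4 = (-4.7944, 0.8376, 12.0000)
after link 5: o_5 = (-4.2767, 2.7694, 16.0000)
after link 6: o_6 = (-3.3108, 2.5106, 17.0000)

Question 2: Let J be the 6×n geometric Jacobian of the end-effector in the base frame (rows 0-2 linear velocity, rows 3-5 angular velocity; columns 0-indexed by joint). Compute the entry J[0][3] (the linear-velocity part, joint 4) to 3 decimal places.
-1.673

axis z_3 = (0.0000,0.0000,1.0000); lever o_n−o_3 = (1.4836,1.6730,9.0000)
cross product → J_v[:, 3] = (-1.6730,1.4836,0.0000)
J_ω[:, 3] = z_3
entry J[0][3] = -1.6730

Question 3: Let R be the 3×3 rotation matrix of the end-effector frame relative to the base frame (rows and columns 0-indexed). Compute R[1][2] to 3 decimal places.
0.966

End-effector z-axis (col 2 of R) = (0.2588,0.9659,0.0000)
R[1][2] = 0.9659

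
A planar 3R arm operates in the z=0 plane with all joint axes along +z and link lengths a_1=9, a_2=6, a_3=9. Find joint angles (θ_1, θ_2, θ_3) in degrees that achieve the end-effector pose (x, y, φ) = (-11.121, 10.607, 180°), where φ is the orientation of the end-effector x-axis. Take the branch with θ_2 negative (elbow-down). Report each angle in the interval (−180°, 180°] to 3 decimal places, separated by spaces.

wrist centre = target − a_3·(cos φ, sin φ) = (-2.1210, 10.6070)
cos θ_2 = (117.0071−9²−6²)/(2·9·6) = 0.0001; θ_2 = -89.9962° (elbow-down)
β = atan2(10.6070,-2.1210) = 101.3079°; ψ = atan2(-6.0000,9.0004) = -33.6889°
θ_1 = β − ψ = 134.9968°
θ_3 = φ − θ_1 − θ_2 = 134.9995° (wrapped to (-180°,180°])

134.997 -89.996 134.999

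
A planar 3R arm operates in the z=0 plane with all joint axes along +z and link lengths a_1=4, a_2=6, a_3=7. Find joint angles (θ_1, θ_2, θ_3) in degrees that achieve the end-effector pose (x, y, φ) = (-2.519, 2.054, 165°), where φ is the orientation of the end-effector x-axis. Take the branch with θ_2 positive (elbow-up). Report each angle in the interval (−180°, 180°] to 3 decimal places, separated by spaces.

wrist centre = target − a_3·(cos φ, sin φ) = (4.2425, 0.2423)
cos θ_2 = (18.0573−4²−6²)/(2·4·6) = -0.7071; θ_2 = 135.0026° (elbow-up)
β = atan2(0.2423,4.2425) = 3.2683°; ψ = atan2(4.2424,-0.2428) = 93.2760°
θ_1 = β − ψ = -90.0076°
θ_3 = φ − θ_1 − θ_2 = 120.0051° (wrapped to (-180°,180°])

-90.008 135.003 120.005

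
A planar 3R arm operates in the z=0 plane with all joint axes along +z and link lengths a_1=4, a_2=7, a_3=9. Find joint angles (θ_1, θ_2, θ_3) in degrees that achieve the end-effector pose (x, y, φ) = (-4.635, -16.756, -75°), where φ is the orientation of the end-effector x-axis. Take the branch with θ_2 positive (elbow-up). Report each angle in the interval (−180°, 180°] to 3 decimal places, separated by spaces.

-149.984 29.976 45.008

wrist centre = target − a_3·(cos φ, sin φ) = (-6.9644, -8.0627)
cos θ_2 = (113.5091−4²−7²)/(2·4·7) = 0.8662; θ_2 = 29.9761° (elbow-up)
β = atan2(-8.0627,-6.9644) = -130.8198°; ψ = atan2(3.4975,10.0636) = 19.1642°
θ_1 = β − ψ = -149.9840°
θ_3 = φ − θ_1 − θ_2 = 45.0078° (wrapped to (-180°,180°])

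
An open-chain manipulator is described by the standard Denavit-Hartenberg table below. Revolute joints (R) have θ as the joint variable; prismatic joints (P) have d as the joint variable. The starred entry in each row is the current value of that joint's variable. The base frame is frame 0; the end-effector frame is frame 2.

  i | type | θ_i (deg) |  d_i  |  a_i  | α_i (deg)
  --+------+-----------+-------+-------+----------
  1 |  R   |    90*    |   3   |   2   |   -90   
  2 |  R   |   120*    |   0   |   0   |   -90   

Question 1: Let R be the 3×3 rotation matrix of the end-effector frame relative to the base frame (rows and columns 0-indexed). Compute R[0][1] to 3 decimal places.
End-effector y-axis (col 1 of R) = (1.0000,-0.0000,-0.0000)
R[0][1] = 1.0000

1.000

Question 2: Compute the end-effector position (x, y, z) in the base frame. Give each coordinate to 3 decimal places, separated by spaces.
0.000 2.000 3.000

after link 1: o_1 = (0.0000, 2.0000, 3.0000)
after link 2: o_2 = (0.0000, 2.0000, 3.0000)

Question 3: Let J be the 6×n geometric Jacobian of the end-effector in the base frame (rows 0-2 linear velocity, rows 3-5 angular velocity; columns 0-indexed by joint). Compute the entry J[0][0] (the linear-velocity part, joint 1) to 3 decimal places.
-2.000

axis z_0 = ẑ; lever o_n−o_0 = (0.0000,2.0000,3.0000)
cross product → J_v[:, 0] = (-2.0000,0.0000,0.0000)
J_ω[:, 0] = z_0
entry J[0][0] = -2.0000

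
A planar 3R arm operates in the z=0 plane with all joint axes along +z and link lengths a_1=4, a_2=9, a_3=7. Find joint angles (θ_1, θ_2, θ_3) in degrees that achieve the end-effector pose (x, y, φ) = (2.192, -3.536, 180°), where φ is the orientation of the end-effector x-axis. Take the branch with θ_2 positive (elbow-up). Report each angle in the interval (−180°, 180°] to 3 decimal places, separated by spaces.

-87.081 90.003 177.078

wrist centre = target − a_3·(cos φ, sin φ) = (9.1920, -3.5360)
cos θ_2 = (96.9962−4²−9²)/(2·4·9) = -0.0001; θ_2 = 90.0031° (elbow-up)
β = atan2(-3.5360,9.1920) = -21.0409°; ψ = atan2(9.0000,3.9995) = 66.0401°
θ_1 = β − ψ = -87.0809°
θ_3 = φ − θ_1 − θ_2 = 177.0779° (wrapped to (-180°,180°])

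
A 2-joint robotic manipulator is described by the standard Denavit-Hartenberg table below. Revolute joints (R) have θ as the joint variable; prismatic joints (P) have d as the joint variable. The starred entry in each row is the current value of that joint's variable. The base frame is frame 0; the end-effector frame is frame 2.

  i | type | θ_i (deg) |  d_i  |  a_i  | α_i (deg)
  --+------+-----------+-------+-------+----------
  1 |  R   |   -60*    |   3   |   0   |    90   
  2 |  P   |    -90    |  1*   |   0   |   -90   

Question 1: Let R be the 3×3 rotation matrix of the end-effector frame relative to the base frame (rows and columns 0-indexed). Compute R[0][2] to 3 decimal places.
End-effector z-axis (col 2 of R) = (0.5000,-0.8660,0.0000)
R[0][2] = 0.5000

0.500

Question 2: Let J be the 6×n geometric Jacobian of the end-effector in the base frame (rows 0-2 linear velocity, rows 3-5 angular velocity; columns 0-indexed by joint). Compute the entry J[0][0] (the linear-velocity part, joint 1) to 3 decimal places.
axis z_0 = ẑ; lever o_n−o_0 = (-0.8660,-0.5000,3.0000)
cross product → J_v[:, 0] = (0.5000,-0.8660,0.0000)
J_ω[:, 0] = z_0
entry J[0][0] = 0.5000

0.500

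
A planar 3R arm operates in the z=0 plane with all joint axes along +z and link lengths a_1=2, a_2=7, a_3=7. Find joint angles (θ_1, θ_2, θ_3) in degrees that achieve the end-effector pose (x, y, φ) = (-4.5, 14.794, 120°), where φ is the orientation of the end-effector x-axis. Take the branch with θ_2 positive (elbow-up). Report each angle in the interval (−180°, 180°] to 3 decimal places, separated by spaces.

wrist centre = target − a_3·(cos φ, sin φ) = (-1.0000, 8.7318)
cos θ_2 = (77.2447−2²−7²)/(2·2·7) = 0.8659; θ_2 = 30.0163° (elbow-up)
β = atan2(8.7318,-1.0000) = 96.5333°; ψ = atan2(3.5017,8.0612) = 23.4798°
θ_1 = β − ψ = 73.0534°
θ_3 = φ − θ_1 − θ_2 = 16.9302° (wrapped to (-180°,180°])

73.053 30.016 16.930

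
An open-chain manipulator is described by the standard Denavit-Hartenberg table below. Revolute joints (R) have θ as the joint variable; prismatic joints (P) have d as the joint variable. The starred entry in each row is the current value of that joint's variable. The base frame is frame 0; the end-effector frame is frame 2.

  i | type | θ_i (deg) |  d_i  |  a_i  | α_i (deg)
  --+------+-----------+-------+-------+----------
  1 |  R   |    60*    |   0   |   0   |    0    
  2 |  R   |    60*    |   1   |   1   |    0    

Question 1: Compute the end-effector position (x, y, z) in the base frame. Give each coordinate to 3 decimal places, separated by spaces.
after link 1: o_1 = (0.0000, 0.0000, 0.0000)
after link 2: o_2 = (-0.5000, 0.8660, 1.0000)

-0.500 0.866 1.000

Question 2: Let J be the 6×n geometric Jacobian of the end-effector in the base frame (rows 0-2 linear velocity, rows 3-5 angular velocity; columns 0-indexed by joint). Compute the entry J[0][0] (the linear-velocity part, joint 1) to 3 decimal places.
-0.866

axis z_0 = ẑ; lever o_n−o_0 = (-0.5000,0.8660,1.0000)
cross product → J_v[:, 0] = (-0.8660,-0.5000,0.0000)
J_ω[:, 0] = z_0
entry J[0][0] = -0.8660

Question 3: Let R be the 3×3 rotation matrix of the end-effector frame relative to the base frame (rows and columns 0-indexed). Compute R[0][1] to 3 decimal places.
-0.866

End-effector y-axis (col 1 of R) = (-0.8660,-0.5000,0.0000)
R[0][1] = -0.8660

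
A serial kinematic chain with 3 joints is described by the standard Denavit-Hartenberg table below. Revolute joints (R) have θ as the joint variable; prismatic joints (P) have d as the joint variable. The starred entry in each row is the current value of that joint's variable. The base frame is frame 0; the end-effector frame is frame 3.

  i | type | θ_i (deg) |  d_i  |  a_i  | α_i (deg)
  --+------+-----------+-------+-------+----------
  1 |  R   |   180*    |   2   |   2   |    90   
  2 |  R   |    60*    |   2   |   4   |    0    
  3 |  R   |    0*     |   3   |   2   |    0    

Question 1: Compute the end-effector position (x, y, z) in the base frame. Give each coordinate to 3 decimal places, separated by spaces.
after link 1: o_1 = (-2.0000, 0.0000, 2.0000)
after link 2: o_2 = (-4.0000, 2.0000, 5.4641)
after link 3: o_3 = (-5.0000, 5.0000, 7.1962)

-5.000 5.000 7.196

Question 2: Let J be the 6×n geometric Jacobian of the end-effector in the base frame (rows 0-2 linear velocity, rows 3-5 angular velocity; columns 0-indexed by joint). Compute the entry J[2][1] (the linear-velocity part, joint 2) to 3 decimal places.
axis z_1 = (0.0000,1.0000,0.0000); lever o_n−o_1 = (-3.0000,5.0000,5.1962)
cross product → J_v[:, 1] = (5.1962,-0.0000,3.0000)
J_ω[:, 1] = z_1
entry J[2][1] = 3.0000

3.000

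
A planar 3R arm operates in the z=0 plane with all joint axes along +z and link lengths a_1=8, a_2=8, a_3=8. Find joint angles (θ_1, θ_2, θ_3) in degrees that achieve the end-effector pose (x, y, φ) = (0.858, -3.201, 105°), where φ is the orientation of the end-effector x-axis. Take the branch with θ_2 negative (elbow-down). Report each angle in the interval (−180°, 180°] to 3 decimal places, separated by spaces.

-30.000 -89.997 -135.003

wrist centre = target − a_3·(cos φ, sin φ) = (2.9286, -10.9284)
cos θ_2 = (128.0065−8²−8²)/(2·8·8) = 0.0001; θ_2 = -89.9971° (elbow-down)
β = atan2(-10.9284,2.9286) = -74.9986°; ψ = atan2(-8.0000,8.0004) = -44.9985°
θ_1 = β − ψ = -30.0000°
θ_3 = φ − θ_1 − θ_2 = -135.0029° (wrapped to (-180°,180°])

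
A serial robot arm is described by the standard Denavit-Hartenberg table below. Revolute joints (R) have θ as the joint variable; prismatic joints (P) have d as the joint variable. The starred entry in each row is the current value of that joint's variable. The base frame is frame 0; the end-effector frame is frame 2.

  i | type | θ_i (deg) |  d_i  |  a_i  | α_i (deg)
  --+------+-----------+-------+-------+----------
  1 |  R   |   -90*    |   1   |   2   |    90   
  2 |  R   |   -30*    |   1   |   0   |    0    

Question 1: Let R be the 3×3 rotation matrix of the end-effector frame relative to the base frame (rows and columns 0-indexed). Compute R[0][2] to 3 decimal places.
End-effector z-axis (col 2 of R) = (-1.0000,-0.0000,0.0000)
R[0][2] = -1.0000

-1.000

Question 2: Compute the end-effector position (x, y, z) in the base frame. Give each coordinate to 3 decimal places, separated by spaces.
-1.000 -2.000 1.000

after link 1: o_1 = (0.0000, -2.0000, 1.0000)
after link 2: o_2 = (-1.0000, -2.0000, 1.0000)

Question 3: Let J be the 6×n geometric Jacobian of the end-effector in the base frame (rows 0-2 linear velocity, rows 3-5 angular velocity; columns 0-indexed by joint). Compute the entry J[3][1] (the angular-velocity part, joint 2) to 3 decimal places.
axis z_1 = (-1.0000,-0.0000,0.0000); lever o_n−o_1 = (-1.0000,0.0000,0.0000)
cross product → J_v[:, 1] = (-0.0000,-0.0000,-0.0000)
J_ω[:, 1] = z_1
entry J[3][1] = -1.0000

-1.000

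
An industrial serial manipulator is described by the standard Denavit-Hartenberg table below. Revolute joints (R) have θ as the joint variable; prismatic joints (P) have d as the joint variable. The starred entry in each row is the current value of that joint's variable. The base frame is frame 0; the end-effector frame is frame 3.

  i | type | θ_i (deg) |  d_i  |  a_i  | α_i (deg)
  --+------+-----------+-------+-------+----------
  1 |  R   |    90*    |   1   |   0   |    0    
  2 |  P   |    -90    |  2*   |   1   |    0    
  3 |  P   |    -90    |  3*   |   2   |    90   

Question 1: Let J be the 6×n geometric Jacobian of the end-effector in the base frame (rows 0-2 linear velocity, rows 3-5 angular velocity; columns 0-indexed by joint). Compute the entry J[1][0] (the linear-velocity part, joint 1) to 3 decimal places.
1.000

axis z_0 = ẑ; lever o_n−o_0 = (1.0000,-2.0000,6.0000)
cross product → J_v[:, 0] = (2.0000,1.0000,-0.0000)
J_ω[:, 0] = z_0
entry J[1][0] = 1.0000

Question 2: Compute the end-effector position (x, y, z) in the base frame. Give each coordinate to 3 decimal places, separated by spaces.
after link 1: o_1 = (0.0000, 0.0000, 1.0000)
after link 2: o_2 = (1.0000, 0.0000, 3.0000)
after link 3: o_3 = (1.0000, -2.0000, 6.0000)

1.000 -2.000 6.000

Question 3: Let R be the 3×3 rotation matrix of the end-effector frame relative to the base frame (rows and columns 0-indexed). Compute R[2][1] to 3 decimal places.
End-effector y-axis (col 1 of R) = (0.0000,0.0000,1.0000)
R[2][1] = 1.0000

1.000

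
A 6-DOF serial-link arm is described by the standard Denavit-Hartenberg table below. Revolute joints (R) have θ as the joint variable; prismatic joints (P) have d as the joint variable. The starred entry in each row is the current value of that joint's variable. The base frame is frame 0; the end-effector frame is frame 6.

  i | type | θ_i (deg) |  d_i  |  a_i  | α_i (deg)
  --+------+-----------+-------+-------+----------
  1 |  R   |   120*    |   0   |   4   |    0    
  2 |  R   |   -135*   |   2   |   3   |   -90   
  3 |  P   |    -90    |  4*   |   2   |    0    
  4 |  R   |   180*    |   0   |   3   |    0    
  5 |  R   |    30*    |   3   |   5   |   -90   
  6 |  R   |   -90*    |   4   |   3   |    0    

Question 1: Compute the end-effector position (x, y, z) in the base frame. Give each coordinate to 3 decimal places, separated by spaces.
-2.275 13.891 -1.330

after link 1: o_1 = (-2.0000, 3.4641, 0.0000)
after link 2: o_2 = (0.8978, 2.6876, 2.0000)
after link 3: o_3 = (1.9331, 6.5513, 4.0000)
after link 4: o_4 = (1.9331, 6.5513, 1.0000)
after link 5: o_5 = (0.2947, 10.0962, -3.3301)
after link 6: o_6 = (-2.2749, 13.8905, -1.3301)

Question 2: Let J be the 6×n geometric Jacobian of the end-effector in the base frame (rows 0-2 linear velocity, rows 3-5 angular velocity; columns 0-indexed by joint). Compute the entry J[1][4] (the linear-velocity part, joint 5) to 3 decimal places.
axis z_4 = (0.2588,0.9659,0.0000); lever o_n−o_4 = (-4.2080,7.3392,-2.3301)
cross product → J_v[:, 4] = (-2.2507,0.6031,5.9641)
J_ω[:, 4] = z_4
entry J[1][4] = 0.6031

0.603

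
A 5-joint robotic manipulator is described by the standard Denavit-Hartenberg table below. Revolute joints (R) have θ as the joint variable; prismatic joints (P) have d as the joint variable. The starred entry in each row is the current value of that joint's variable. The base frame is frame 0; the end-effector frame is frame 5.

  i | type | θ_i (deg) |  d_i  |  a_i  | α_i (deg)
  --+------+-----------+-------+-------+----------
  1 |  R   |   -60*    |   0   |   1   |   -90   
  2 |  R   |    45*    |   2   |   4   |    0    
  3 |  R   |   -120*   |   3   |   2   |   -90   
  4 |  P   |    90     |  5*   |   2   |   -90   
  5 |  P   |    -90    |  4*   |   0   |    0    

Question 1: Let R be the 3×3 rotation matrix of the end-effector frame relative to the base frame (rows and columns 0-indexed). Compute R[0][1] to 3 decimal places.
End-effector y-axis (col 1 of R) = (-0.8660,-0.5000,-0.0000)
R[0][1] = -0.8660

-0.866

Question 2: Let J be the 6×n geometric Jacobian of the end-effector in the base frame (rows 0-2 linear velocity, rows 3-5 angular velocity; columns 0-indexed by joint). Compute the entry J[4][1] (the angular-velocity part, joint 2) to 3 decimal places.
axis z_1 = (0.8660,0.5000,0.0000); lever o_n−o_1 = (6.1683,-4.6838,-6.0544)
cross product → J_v[:, 1] = (-3.0272,5.2432,-7.1404)
J_ω[:, 1] = z_1
entry J[4][1] = 0.5000

0.500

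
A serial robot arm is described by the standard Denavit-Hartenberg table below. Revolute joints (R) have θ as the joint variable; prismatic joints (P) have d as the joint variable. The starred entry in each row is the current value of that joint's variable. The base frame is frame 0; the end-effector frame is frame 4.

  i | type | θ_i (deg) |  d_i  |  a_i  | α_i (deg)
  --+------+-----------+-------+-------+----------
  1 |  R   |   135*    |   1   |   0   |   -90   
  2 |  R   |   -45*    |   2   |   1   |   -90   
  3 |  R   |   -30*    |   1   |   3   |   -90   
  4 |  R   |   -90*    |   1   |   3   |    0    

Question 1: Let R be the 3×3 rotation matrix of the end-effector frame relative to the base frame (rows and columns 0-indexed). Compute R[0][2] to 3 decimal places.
End-effector z-axis (col 2 of R) = (0.3624,0.8624,0.3536)
R[0][2] = 0.3624

0.362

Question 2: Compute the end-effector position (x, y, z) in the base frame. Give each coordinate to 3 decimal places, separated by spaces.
-5.912 2.187 1.069

after link 1: o_1 = (0.0000, 0.0000, 1.0000)
after link 2: o_2 = (-1.9142, -0.9142, 1.7071)
after link 3: o_3 = (-4.7739, -0.1758, 2.8371)
after link 4: o_4 = (-5.9115, 2.1865, 1.0694)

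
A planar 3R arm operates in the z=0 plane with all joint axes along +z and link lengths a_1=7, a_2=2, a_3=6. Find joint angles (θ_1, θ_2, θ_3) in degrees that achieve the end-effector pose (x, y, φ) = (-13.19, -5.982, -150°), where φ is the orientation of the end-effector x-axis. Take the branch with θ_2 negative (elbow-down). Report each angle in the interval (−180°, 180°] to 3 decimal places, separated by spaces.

-149.999 -45.015 45.014

wrist centre = target − a_3·(cos φ, sin φ) = (-7.9938, -2.9820)
cos θ_2 = (72.7939−7²−2²)/(2·7·2) = 0.7069; θ_2 = -45.0147° (elbow-down)
β = atan2(-2.9820,-7.9938) = -159.5426°; ψ = atan2(-1.4146,8.4139) = -9.5436°
θ_1 = β − ψ = -149.9991°
θ_3 = φ − θ_1 − θ_2 = 45.0137° (wrapped to (-180°,180°])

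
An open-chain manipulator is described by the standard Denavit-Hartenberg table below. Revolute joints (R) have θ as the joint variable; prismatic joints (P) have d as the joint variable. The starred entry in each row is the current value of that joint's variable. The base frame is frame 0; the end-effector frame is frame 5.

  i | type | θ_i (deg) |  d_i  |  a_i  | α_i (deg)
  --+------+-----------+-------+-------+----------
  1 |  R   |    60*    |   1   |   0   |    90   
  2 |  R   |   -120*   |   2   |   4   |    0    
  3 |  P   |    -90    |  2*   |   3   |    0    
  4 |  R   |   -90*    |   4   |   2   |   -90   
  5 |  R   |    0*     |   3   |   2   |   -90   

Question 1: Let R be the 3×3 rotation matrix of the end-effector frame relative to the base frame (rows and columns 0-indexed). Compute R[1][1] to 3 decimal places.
0.750

End-effector y-axis (col 1 of R) = (0.4330,0.7500,-0.5000)
R[1][1] = 0.7500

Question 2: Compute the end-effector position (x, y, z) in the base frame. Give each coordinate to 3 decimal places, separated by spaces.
after link 1: o_1 = (0.0000, 0.0000, 1.0000)
after link 2: o_2 = (0.7321, -2.7321, -2.4641)
after link 3: o_3 = (1.1651, -5.9821, -0.9641)
after link 4: o_4 = (5.1292, -7.1160, 0.7679)
after link 5: o_5 = (4.3301, -8.5000, 4.0000)

4.330 -8.500 4.000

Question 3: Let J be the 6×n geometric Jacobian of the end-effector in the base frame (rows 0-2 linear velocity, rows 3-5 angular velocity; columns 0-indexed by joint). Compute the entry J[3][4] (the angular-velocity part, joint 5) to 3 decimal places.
axis z_4 = (-0.4330,-0.7500,0.5000); lever o_n−o_4 = (-0.7990,-1.3840,3.2321)
cross product → J_v[:, 4] = (-1.7321,1.0000,-0.0000)
J_ω[:, 4] = z_4
entry J[3][4] = -0.4330

-0.433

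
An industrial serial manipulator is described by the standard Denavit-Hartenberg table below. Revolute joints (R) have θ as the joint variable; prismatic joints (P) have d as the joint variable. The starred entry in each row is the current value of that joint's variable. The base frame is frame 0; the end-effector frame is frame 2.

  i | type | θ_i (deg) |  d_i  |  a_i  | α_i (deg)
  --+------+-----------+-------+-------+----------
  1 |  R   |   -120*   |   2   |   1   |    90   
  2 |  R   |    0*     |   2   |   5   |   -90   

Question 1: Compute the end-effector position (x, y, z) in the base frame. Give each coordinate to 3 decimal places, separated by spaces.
-4.732 -4.196 2.000

after link 1: o_1 = (-0.5000, -0.8660, 2.0000)
after link 2: o_2 = (-4.7321, -4.1962, 2.0000)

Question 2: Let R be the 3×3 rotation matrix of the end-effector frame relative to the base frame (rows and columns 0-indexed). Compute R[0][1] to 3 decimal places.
End-effector y-axis (col 1 of R) = (0.8660,-0.5000,0.0000)
R[0][1] = 0.8660

0.866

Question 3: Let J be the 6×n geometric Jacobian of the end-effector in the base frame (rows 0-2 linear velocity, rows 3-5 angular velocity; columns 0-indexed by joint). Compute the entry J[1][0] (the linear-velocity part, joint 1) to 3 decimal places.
axis z_0 = ẑ; lever o_n−o_0 = (-4.7321,-4.1962,2.0000)
cross product → J_v[:, 0] = (4.1962,-4.7321,0.0000)
J_ω[:, 0] = z_0
entry J[1][0] = -4.7321

-4.732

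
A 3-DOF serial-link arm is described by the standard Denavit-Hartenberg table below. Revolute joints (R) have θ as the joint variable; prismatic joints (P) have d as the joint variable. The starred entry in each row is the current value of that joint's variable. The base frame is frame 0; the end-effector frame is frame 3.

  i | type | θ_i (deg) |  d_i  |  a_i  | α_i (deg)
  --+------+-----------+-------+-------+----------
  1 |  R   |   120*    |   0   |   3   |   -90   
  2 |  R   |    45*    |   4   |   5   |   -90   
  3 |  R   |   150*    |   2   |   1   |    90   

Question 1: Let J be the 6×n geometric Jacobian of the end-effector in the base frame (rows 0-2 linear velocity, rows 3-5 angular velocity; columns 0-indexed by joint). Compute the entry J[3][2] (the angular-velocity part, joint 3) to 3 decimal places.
0.354

axis z_2 = (0.3536,-0.6124,-0.7071); lever o_n−o_2 = (1.4463,-1.5051,-0.8018)
cross product → J_v[:, 2] = (-0.5732,-0.7392,0.3536)
J_ω[:, 2] = z_2
entry J[3][2] = 0.3536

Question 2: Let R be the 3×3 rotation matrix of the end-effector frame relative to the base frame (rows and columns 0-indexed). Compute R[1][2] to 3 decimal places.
0.739

End-effector z-axis (col 2 of R) = (0.5732,0.7392,-0.3536)
R[1][2] = 0.7392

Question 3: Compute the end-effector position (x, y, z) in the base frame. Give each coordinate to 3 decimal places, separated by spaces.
after link 1: o_1 = (-1.5000, 2.5981, 0.0000)
after link 2: o_2 = (-6.7319, 3.6599, -3.5355)
after link 3: o_3 = (-5.2856, 2.1549, -4.3374)

-5.286 2.155 -4.337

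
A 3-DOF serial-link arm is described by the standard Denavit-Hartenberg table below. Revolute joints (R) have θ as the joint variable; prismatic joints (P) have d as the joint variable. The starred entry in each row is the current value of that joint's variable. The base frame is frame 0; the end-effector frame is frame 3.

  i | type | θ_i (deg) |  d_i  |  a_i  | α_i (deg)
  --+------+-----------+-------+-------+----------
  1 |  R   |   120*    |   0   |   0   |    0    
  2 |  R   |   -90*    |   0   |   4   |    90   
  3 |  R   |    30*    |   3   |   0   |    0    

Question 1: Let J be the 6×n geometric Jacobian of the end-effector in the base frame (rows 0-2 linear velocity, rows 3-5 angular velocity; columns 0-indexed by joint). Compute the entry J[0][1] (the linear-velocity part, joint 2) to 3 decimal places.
0.598

axis z_1 = (0.0000,0.0000,1.0000); lever o_n−o_1 = (4.9641,-0.5981,0.0000)
cross product → J_v[:, 1] = (0.5981,4.9641,-0.0000)
J_ω[:, 1] = z_1
entry J[0][1] = 0.5981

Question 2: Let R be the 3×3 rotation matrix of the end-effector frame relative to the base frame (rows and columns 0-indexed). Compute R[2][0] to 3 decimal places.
0.500

End-effector x-axis (col 0 of R) = (0.7500,0.4330,0.5000)
R[2][0] = 0.5000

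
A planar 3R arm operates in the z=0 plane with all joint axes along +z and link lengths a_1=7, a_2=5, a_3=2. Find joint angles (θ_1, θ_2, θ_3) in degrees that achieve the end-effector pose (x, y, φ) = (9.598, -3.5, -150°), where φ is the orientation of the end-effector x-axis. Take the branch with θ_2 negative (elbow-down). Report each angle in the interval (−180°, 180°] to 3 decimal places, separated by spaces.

wrist centre = target − a_3·(cos φ, sin φ) = (11.3301, -2.5000)
cos θ_2 = (134.6201−7²−5²)/(2·7·5) = 0.8660; θ_2 = -30.0028° (elbow-down)
β = atan2(-2.5000,11.3301) = -12.4431°; ψ = atan2(-2.5002,11.3300) = -12.4441°
θ_1 = β − ψ = 0.0011°
θ_3 = φ − θ_1 − θ_2 = -119.9983° (wrapped to (-180°,180°])

0.001 -30.003 -119.998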